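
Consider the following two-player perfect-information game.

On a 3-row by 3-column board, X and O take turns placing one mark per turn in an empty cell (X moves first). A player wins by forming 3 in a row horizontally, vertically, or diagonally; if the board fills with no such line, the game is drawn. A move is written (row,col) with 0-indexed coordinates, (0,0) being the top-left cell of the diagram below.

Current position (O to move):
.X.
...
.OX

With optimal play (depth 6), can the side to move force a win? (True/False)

ply 1, O at .X./.../.OX | (0,0)=+0→OX./.../.OX*; (0,2)=+0→.XO/.../.OX; (1,0)=-1→.X./O../.OX; (1,1)=-1→.X./.O./.OX; (1,2)=-1→.X./..O/.OX; (2,0)=-1→.X./.../OOX
ply 2, X at OX./.../.OX | (0,2)=+0→OXX/.../.OX*; (1,0)=+0→OX./X../.OX; (1,1)=+0→OX./.X./.OX; (1,2)=+0→OX./..X/.OX; (2,0)=+0→OX./.../XOX
ply 3, O at OXX/.../.OX | (1,0)=-1→OXX/O../.OX; (1,1)=-1→OXX/.O./.OX; (1,2)=+0→OXX/..O/.OX*; (2,0)=-1→OXX/.../OOX
ply 4, X at OXX/..O/.OX | (1,0)=+0→OXX/X.O/.OX*; (1,1)=+0→OXX/.XO/.OX; (2,0)=+0→OXX/..O/XOX
ply 5, O at OXX/X.O/.OX | (1,1)=+0→OXX/XOO/.OX*; (2,0)=+0→OXX/X.O/OOX
ply 6, X at OXX/XOO/.OX | (2,0)=+0→OXX/XOO/XOX*
ply 7: OXX/XOO/XOX is terminal +0 (O); from .X./.../.OX depth 6

O winning at [.X./.../.OX]: False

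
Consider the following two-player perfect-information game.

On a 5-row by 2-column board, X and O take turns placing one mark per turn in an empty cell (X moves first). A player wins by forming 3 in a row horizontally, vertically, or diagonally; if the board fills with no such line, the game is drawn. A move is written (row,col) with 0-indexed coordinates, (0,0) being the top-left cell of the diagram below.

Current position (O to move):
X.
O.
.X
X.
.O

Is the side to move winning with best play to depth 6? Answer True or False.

O winning at [X./O./.X/X./.O]: False

ply 1, O at X./O./.X/X./.O | (0,1)=+0→XO/O./.X/X./.O*; (1,1)=+0→X./OO/.X/X./.O; (2,0)=-1→X./O./OX/X./.O; (3,1)=+0→X./O./.X/XO/.O; (4,0)=-1→X./O./.X/X./OO
ply 2, X at XO/O./.X/X./.O | (1,1)=+0→XO/OX/.X/X./.O*; (2,0)=+0→XO/O./XX/X./.O; (3,1)=+0→XO/O./.X/XX/.O; (4,0)=+0→XO/O./.X/X./XO
ply 3, O at XO/OX/.X/X./.O | (2,0)=-1→XO/OX/OX/X./.O; (3,1)=+0→XO/OX/.X/XO/.O*; (4,0)=-1→XO/OX/.X/X./OO
ply 4, X at XO/OX/.X/XO/.O | (2,0)=+0→XO/OX/XX/XO/.O*; (4,0)=+0→XO/OX/.X/XO/XO
ply 5, O at XO/OX/XX/XO/.O | (4,0)=+0→XO/OX/XX/XO/OO*
ply 6: XO/OX/XX/XO/OO is terminal +0 (X); from X./O./.X/X./.O depth 6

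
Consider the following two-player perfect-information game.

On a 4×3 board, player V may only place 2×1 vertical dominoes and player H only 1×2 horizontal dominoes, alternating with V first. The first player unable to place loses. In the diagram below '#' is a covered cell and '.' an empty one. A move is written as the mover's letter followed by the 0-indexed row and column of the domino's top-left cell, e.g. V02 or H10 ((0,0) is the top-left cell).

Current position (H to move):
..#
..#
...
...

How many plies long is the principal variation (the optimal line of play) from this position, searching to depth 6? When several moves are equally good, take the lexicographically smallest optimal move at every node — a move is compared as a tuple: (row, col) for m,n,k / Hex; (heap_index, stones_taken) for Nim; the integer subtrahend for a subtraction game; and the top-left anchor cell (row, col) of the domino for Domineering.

PV length from [..#/..#/.../...]: 4 plies

ply 1, H at ..#/..#/.../... | H00=-1→###/..#/.../...*; H10=-1→..#/###/.../...; H20=-1→..#/..#/##./...; H21=-1→..#/..#/.##/...; H30=-1→..#/..#/.../##.; H31=-1→..#/..#/.../.##
ply 2, V at ###/..#/.../... | V10=-1→###/#.#/#../...; V11=+1→###/.##/.#./...*; V20=-1→###/..#/#../#..; V21=+1→###/..#/.#./.#.; V22=-1→###/..#/..#/..#
ply 3, H at ###/.##/.#./... | H30=-1→###/.##/.#./##.*; H31=-1→###/.##/.#./.##
ply 4, V at ###/.##/.#./##. | V10=+1→###/###/##./##.*; V22=+1→###/.##/.##/###
ply 5: ###/###/##./##. is terminal -1 (H); from ..#/..#/.../... depth 6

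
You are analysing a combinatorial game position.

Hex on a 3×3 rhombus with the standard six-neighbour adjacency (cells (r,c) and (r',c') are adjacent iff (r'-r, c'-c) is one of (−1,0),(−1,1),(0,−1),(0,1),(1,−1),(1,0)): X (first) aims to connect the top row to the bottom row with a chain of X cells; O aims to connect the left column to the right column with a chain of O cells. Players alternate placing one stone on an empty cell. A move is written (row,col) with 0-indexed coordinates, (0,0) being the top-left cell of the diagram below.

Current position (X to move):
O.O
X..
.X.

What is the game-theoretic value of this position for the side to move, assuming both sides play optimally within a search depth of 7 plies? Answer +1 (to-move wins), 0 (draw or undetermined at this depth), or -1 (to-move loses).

p1 X@[O.O/X../.X.]: (0,1)[OXO/X../.X.]+1* (1,1)[O.O/XX./.X.]-1 (1,2)[O.O/X.X/.X.]-1 (2,0)[O.O/X../XX.]-1 (2,2)[O.O/X../.XX]-1
p2 O@[OXO/X../.X.]: (1,1)[OXO/XO./.X.]-1* (1,2)[OXO/X.O/.X.]-1 (2,0)[OXO/X../OX.]-1 (2,2)[OXO/X../.XO]-1
p3 X@[OXO/XO./.X.]: (1,2)[OXO/XOX/.X.]-1 (2,0)[OXO/XO./XX.]+1* (2,2)[OXO/XO./.XX]-1
p4 O@[OXO/XO./XX.] terminal -1; root [O.O/X../.X.] d7

value(O.O/X../.X., X) = +1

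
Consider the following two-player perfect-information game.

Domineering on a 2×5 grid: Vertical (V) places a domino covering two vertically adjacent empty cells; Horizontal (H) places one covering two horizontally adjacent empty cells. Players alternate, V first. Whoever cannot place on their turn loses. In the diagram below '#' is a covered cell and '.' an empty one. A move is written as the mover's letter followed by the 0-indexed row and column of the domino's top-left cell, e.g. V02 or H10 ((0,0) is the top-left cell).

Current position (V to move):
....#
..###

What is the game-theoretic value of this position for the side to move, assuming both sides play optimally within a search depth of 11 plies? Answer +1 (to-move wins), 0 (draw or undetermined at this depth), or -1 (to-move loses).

value(....#/..###, V) = +1

[....#/..###] V move#1: V00:-1/#...#/#.###, V01:+1/.#..#/.####*
[.#..#/.####] H move#2: H02:-1/.####/.####*
[.####/.####] V move#3: V00:+1/#####/#####*
[#####/#####] end (terminal -1, H#4); searched ....#/..### to 11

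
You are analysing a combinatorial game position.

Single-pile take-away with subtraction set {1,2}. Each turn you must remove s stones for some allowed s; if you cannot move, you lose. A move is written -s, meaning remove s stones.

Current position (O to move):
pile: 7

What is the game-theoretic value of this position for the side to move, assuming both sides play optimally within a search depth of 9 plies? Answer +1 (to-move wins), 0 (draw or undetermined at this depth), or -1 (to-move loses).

ply 1, O at 7 | -1=+1→6*; -2=-1→5
ply 2, X at 6 | -1=-1→5*; -2=-1→4
ply 3, O at 5 | -1=-1→4; -2=+1→3*
ply 4, X at 3 | -1=-1→2*; -2=-1→1
ply 5, O at 2 | -1=-1→1; -2=+1→0*
ply 6: 0 is terminal -1 (X); from 7 depth 9

value(7, O) = +1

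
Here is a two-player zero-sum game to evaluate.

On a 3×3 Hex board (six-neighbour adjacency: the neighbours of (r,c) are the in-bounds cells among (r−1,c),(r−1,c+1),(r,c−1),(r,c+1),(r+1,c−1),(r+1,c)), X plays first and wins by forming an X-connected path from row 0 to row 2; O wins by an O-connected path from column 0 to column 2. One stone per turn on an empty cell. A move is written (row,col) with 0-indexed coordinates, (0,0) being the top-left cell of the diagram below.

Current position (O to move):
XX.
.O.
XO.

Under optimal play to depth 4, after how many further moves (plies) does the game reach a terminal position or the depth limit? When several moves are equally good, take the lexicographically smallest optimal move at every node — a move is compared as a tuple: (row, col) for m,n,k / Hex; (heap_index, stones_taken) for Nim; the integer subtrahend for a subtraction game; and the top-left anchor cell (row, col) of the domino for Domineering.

PV length from [XX./.O./XO.]: 3 plies

[XX./.O./XO.] O move#1: (0,2):-1/XXO/.O./XO., (1,0):+1/XX./OO./XO.*, (1,2):-1/XX./.OO/XO., (2,2):-1/XX./.O./XOO
[XX./OO./XO.] X move#2: (0,2):-1/XXX/OO./XO.*, (1,2):-1/XX./OOX/XO., (2,2):-1/XX./OO./XOX
[XXX/OO./XO.] O move#3: (1,2):+1/XXX/OOO/XO.*, (2,2):+1/XXX/OO./XOO
[XXX/OOO/XO.] end (terminal -1, X#4); searched XX./.O./XO. to 4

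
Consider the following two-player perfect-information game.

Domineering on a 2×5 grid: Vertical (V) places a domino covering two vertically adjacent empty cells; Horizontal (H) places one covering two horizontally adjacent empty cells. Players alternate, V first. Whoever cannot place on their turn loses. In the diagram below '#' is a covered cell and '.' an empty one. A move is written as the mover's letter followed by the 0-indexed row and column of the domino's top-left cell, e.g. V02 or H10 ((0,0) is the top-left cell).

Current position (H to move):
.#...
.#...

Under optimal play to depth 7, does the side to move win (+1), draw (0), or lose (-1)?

value(.#.../.#..., H) = -1

p1 H@[.#.../.#...]: H02[.###./.#...]-1* H03[.#.##/.#...]-1 H12[.#.../.###.]-1 H13[.#.../.#.##]-1
p2 V@[.###./.#...]: V00[####./##...]-1 V04[.####/.#..#]+1*
p3 H@[.####/.#..#]: H12[.####/.####]-1*
p4 V@[.####/.####]: V00[#####/#####]+1*
p5 H@[#####/#####] terminal -1; root [.#.../.#...] d7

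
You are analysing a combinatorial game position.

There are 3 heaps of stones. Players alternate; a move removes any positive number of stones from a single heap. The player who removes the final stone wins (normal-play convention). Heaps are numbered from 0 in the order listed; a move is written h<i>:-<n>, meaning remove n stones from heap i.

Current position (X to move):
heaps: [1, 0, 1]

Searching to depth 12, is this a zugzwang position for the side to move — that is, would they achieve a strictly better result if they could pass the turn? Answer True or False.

ply 1, X at (1,0,1) | h0:-1=-1→(0,0,1)*; h2:-1=-1→(1,0,0)
ply 2, O at (0,0,1) | h2:-1=+1→(0,0,0)*
ply 3: (0,0,0) is terminal -1 (X); from (1,0,1) depth 12
pass branch (O moves first from the same position):
  | ply 1, O at (1,0,1) | h0:-1=-1→(0,0,1)*; h2:-1=-1→(1,0,0)
  | ply 2, X at (0,0,1) | h2:-1=+1→(0,0,0)*
  | ply 3: (0,0,0) is terminal -1 (O); from (1,0,1) depth 12
X moving scores -1; X passing scores +1

zugzwang((1,0,1), X) = True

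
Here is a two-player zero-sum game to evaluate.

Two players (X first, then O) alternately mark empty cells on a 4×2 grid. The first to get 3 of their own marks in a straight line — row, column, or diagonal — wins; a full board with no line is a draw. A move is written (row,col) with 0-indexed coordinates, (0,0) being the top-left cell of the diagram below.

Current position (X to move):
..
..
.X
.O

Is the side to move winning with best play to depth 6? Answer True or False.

[../../.X/.O] X move#1: (0,0):+0/X./../.X/.O*, (0,1):+0/.X/../.X/.O, (1,0):+0/../X./.X/.O, (1,1):+0/../.X/.X/.O, (2,0):+0/../../XX/.O, (3,0):+0/../../.X/XO
[X./../.X/.O] O move#2: (0,1):+0/XO/../.X/.O*, (1,0):+0/X./O./.X/.O, (1,1):+0/X./.O/.X/.O, (2,0):+0/X./../OX/.O, (3,0):+0/X./../.X/OO
[XO/../.X/.O] X move#3: (1,0):+0/XO/X./.X/.O*, (1,1):+0/XO/.X/.X/.O, (2,0):+0/XO/../XX/.O, (3,0):+0/XO/../.X/XO
[XO/X./.X/.O] O move#4: (1,1):-1/XO/XO/.X/.O, (2,0):+0/XO/X./OX/.O*, (3,0):-1/XO/X./.X/OO
[XO/X./OX/.O] X move#5: (1,1):+0/XO/XX/OX/.O*, (3,0):+0/XO/X./OX/XO
[XO/XX/OX/.O] O move#6: (3,0):+0/XO/XX/OX/OO*
[XO/XX/OX/OO] end (terminal +0, X#7); searched ../../.X/.O to 6

X winning at [../../.X/.O]: False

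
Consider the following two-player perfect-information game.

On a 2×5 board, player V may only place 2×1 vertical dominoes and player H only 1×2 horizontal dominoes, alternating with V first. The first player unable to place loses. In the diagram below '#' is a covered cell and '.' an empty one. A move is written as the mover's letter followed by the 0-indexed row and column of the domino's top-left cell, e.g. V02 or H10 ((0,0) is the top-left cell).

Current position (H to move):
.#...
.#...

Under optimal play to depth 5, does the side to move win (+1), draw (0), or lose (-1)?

[.#.../.#...] H move#1: H02:-1/.###./.#...*, H03:-1/.#.##/.#..., H12:-1/.#.../.###., H13:-1/.#.../.#.##
[.###./.#...] V move#2: V00:-1/####./##..., V04:+1/.####/.#..#*
[.####/.#..#] H move#3: H12:-1/.####/.####*
[.####/.####] V move#4: V00:+1/#####/#####*
[#####/#####] end (terminal -1, H#5); searched .#.../.#... to 5

value(.#.../.#..., H) = -1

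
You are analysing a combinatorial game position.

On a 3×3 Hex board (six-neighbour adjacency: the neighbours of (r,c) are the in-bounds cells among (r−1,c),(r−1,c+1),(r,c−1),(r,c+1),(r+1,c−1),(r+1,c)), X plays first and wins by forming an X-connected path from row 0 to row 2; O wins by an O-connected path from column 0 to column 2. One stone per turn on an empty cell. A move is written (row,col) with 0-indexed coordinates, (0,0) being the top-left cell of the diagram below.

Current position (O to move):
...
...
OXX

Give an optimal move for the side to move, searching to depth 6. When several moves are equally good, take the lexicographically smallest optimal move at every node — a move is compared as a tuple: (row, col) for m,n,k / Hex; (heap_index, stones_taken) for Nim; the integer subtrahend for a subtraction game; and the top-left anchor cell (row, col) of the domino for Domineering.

O's best at [.../.../OXX]: (0,2)

[.../.../OXX] O move#1: (0,0):-1/O../.../OXX, (0,1):-1/.O./.../OXX, (0,2):+1/..O/.../OXX*, (1,0):-1/.../O../OXX, (1,1):+1/.../.O./OXX, (1,2):-1/.../..O/OXX
[..O/.../OXX] X move#2: (0,0):-1/X.O/.../OXX*, (0,1):-1/.XO/.../OXX, (1,0):-1/..O/X../OXX, (1,1):-1/..O/.X./OXX, (1,2):-1/..O/..X/OXX
[X.O/.../OXX] O move#3: (0,1):+1/XOO/.../OXX*, (1,0):+1/X.O/O../OXX, (1,1):+1/X.O/.O./OXX, (1,2):-1/X.O/..O/OXX
[XOO/.../OXX] X move#4: (1,0):-1/XOO/X../OXX*, (1,1):-1/XOO/.X./OXX, (1,2):-1/XOO/..X/OXX
[XOO/X../OXX] O move#5: (1,1):+1/XOO/XO./OXX*, (1,2):-1/XOO/X.O/OXX
[XOO/XO./OXX] end (terminal -1, X#6); searched .../.../OXX to 6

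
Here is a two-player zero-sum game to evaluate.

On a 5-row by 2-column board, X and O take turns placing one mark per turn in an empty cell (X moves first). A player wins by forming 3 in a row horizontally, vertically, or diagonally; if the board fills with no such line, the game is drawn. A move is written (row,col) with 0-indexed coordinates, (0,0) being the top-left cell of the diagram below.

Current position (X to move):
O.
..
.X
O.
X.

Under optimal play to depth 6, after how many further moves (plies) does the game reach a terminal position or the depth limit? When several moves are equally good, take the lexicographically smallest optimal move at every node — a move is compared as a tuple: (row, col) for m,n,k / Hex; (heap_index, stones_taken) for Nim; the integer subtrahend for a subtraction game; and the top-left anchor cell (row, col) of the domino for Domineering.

PV length from [O./../.X/O./X.]: 3 plies

[O./../.X/O./X.] X move#1: (0,1):+0/OX/../.X/O./X., (1,0):+0/O./X./.X/O./X., (1,1):+1/O./.X/.X/O./X.*, (2,0):+0/O./../XX/O./X., (3,1):+1/O./../.X/OX/X., (4,1):+0/O./../.X/O./XX
[O./.X/.X/O./X.] O move#2: (0,1):-1/OO/.X/.X/O./X.*, (1,0):-1/O./OX/.X/O./X., (2,0):-1/O./.X/OX/O./X., (3,1):-1/O./.X/.X/OO/X., (4,1):-1/O./.X/.X/O./XO
[OO/.X/.X/O./X.] X move#3: (1,0):+0/OO/XX/.X/O./X., (2,0):+0/OO/.X/XX/O./X., (3,1):+1/OO/.X/.X/OX/X.*, (4,1):+0/OO/.X/.X/O./XX
[OO/.X/.X/OX/X.] end (terminal -1, O#4); searched O./../.X/O./X. to 6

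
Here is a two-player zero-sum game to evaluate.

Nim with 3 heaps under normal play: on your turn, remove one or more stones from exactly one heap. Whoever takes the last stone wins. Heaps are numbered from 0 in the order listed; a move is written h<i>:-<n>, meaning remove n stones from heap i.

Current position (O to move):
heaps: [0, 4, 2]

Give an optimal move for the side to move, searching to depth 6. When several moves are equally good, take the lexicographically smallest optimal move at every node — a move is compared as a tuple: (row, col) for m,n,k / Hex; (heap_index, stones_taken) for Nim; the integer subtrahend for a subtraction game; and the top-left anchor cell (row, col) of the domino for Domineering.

O's best at [(0,4,2)]: h1:-2

p1 O@[(0,4,2)]: h1:-1[(0,3,2)]-1 h1:-2[(0,2,2)]+1* h1:-3[(0,1,2)]-1 h1:-4[(0,0,2)]-1 h2:-1[(0,4,1)]-1 h2:-2[(0,4,0)]-1
p2 X@[(0,2,2)]: h1:-1[(0,1,2)]-1* h1:-2[(0,0,2)]-1 h2:-1[(0,2,1)]-1 h2:-2[(0,2,0)]-1
p3 O@[(0,1,2)]: h1:-1[(0,0,2)]-1 h2:-1[(0,1,1)]+1* h2:-2[(0,1,0)]-1
p4 X@[(0,1,1)]: h1:-1[(0,0,1)]-1* h2:-1[(0,1,0)]-1
p5 O@[(0,0,1)]: h2:-1[(0,0,0)]+1*
p6 X@[(0,0,0)] terminal -1; root [(0,4,2)] d6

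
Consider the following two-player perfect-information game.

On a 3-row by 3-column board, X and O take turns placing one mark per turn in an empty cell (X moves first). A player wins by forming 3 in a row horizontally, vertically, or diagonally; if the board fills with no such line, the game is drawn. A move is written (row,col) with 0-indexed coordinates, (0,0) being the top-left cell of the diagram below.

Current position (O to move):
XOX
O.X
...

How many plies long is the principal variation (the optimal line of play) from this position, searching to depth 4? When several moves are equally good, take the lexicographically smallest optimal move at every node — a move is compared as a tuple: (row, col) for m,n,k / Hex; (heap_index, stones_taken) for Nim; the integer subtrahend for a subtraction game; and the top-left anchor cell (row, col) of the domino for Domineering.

p1 O@[XOX/O.X/...]: (1,1)[XOX/OOX/...]-1 (2,0)[XOX/O.X/O..]-1 (2,1)[XOX/O.X/.O.]-1 (2,2)[XOX/O.X/..O]+0*
p2 X@[XOX/O.X/..O]: (1,1)[XOX/OXX/..O]+0* (2,0)[XOX/O.X/X.O]+0 (2,1)[XOX/O.X/.XO]+0
p3 O@[XOX/OXX/..O]: (2,0)[XOX/OXX/O.O]+0* (2,1)[XOX/OXX/.OO]-1
p4 X@[XOX/OXX/O.O]: (2,1)[XOX/OXX/OXO]+0*
p5 O@[XOX/OXX/OXO] terminal +0; root [XOX/O.X/...] d4

PV length from [XOX/O.X/...]: 4 plies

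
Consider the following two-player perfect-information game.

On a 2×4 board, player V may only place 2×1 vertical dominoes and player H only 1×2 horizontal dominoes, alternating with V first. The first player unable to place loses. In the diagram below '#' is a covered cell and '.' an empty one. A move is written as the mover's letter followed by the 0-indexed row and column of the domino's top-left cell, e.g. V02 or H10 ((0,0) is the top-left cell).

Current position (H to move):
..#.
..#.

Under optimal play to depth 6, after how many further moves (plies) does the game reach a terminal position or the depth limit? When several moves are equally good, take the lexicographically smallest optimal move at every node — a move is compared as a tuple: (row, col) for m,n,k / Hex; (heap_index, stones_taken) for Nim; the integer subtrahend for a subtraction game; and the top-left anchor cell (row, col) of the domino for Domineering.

PV length from [..#./..#.]: 3 plies

ply 1, H at ..#./..#. | H00=+1→###./..#.*; H10=+1→..#./###.
ply 2, V at ###./..#. | V03=-1→####/..##*
ply 3, H at ####/..## | H10=+1→####/####*
ply 4: ####/#### is terminal -1 (V); from ..#./..#. depth 6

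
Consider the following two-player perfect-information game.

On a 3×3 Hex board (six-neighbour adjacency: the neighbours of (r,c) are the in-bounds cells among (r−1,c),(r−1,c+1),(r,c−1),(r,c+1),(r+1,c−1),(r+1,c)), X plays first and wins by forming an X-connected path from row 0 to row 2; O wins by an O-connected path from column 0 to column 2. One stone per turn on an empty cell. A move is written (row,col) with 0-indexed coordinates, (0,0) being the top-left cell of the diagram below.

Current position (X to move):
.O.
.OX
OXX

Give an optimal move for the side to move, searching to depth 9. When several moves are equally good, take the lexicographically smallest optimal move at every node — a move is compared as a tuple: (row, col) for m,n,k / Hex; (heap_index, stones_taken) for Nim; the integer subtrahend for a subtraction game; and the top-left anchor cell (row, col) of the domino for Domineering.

[.O./.OX/OXX] X move#1: (0,0):-1/XO./.OX/OXX, (0,2):+1/.OX/.OX/OXX*, (1,0):-1/.O./XOX/OXX
[.OX/.OX/OXX] end (terminal -1, O#2); searched .O./.OX/OXX to 9

X's best at [.O./.OX/OXX]: (0,2)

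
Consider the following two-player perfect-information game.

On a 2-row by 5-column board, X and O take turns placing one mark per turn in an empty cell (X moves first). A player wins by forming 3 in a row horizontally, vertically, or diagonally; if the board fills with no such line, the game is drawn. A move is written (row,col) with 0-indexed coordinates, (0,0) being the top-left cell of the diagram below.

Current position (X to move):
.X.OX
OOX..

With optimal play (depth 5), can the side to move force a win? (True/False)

p1 X@[.X.OX/OOX..]: (0,0)[XX.OX/OOX..]+0* (0,2)[.XXOX/OOX..]+0 (1,3)[.X.OX/OOXX.]+0 (1,4)[.X.OX/OOX.X]+0
p2 O@[XX.OX/OOX..]: (0,2)[XXOOX/OOX..]+0* (1,3)[XX.OX/OOXO.]-1 (1,4)[XX.OX/OOX.O]-1
p3 X@[XXOOX/OOX..]: (1,3)[XXOOX/OOXX.]+0* (1,4)[XXOOX/OOX.X]+0
p4 O@[XXOOX/OOXX.]: (1,4)[XXOOX/OOXXO]+0*
p5 X@[XXOOX/OOXXO] terminal +0; root [.X.OX/OOX..] d5

X winning at [.X.OX/OOX..]: False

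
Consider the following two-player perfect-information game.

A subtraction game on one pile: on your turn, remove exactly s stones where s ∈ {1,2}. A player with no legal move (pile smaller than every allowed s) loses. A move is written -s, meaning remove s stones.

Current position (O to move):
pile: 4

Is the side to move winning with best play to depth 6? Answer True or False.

O winning at [4]: True

p1 O@[4]: -1[3]+1* -2[2]-1
p2 X@[3]: -1[2]-1* -2[1]-1
p3 O@[2]: -1[1]-1 -2[0]+1*
p4 X@[0] terminal -1; root [4] d6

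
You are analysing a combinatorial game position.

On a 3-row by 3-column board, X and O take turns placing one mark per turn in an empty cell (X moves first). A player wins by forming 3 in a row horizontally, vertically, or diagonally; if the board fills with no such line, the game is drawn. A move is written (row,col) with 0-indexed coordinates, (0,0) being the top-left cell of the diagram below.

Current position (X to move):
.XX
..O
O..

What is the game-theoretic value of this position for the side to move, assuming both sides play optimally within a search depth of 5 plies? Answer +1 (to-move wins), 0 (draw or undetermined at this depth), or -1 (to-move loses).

[.XX/..O/O..] X move#1: (0,0):+1/XXX/..O/O..*, (1,0):+0/.XX/X.O/O.., (1,1):+1/.XX/.XO/O.., (2,1):+1/.XX/..O/OX., (2,2):+0/.XX/..O/O.X
[XXX/..O/O..] end (terminal -1, O#2); searched .XX/..O/O.. to 5

value(.XX/..O/O.., X) = +1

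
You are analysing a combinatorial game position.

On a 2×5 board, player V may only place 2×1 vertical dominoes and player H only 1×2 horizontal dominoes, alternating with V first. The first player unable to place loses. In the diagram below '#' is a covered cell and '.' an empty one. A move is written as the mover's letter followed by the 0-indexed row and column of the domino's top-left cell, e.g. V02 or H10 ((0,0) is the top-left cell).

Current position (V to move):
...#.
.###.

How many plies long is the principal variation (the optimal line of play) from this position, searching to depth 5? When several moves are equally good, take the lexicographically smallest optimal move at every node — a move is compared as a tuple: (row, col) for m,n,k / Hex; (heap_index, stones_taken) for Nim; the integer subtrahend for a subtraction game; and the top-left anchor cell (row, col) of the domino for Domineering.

p1 V@[...#./.###.]: V00[#..#./####.]+1* V04[...##/.####]-1
p2 H@[#..#./####.]: H01[####./####.]-1*
p3 V@[####./####.]: V04[#####/#####]+1*
p4 H@[#####/#####] terminal -1; root [...#./.###.] d5

PV length from [...#./.###.]: 3 plies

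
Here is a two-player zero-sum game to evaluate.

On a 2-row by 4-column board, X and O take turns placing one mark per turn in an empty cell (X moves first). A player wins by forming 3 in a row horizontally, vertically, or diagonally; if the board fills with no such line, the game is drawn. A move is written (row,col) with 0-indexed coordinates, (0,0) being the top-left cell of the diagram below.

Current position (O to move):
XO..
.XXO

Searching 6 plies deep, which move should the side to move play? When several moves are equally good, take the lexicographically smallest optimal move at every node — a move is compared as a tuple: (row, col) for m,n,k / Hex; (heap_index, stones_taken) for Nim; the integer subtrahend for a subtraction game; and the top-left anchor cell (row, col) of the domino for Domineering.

O's best at [XO../.XXO]: (1,0)

p1 O@[XO../.XXO]: (0,2)[XOO./.XXO]-1 (0,3)[XO.O/.XXO]-1 (1,0)[XO../OXXO]+0*
p2 X@[XO../OXXO]: (0,2)[XOX./OXXO]+0* (0,3)[XO.X/OXXO]+0
p3 O@[XOX./OXXO]: (0,3)[XOXO/OXXO]+0*
p4 X@[XOXO/OXXO] terminal +0; root [XO../.XXO] d6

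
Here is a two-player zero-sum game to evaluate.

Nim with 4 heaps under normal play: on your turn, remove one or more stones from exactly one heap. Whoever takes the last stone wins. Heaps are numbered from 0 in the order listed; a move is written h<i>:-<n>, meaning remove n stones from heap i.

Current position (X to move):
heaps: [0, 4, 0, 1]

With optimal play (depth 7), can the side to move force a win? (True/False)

X winning at [(0,4,0,1)]: True

[(0,4,0,1)] X move#1: h1:-1:-1/(0,3,0,1), h1:-2:-1/(0,2,0,1), h1:-3:+1/(0,1,0,1)*, h1:-4:-1/(0,0,0,1), h3:-1:-1/(0,4,0,0)
[(0,1,0,1)] O move#2: h1:-1:-1/(0,0,0,1)*, h3:-1:-1/(0,1,0,0)
[(0,0,0,1)] X move#3: h3:-1:+1/(0,0,0,0)*
[(0,0,0,0)] end (terminal -1, O#4); searched (0,4,0,1) to 7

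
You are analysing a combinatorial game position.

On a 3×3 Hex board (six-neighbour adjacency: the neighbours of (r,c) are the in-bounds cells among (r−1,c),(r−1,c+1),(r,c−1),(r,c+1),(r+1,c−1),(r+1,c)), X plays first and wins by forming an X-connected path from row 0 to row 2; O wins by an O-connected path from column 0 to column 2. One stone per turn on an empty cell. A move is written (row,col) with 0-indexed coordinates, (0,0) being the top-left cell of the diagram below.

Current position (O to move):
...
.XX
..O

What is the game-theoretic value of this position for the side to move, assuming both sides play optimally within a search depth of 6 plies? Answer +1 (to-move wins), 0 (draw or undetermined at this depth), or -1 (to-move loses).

ply 1, O at .../.XX/..O | (0,0)=-1→O../.XX/..O*; (0,1)=-1→.O./.XX/..O; (0,2)=-1→..O/.XX/..O; (1,0)=-1→.../OXX/..O; (2,0)=-1→.../.XX/O.O; (2,1)=-1→.../.XX/.OO
ply 2, X at O../.XX/..O | (0,1)=+1→OX./.XX/..O*; (0,2)=+1→O.X/.XX/..O; (1,0)=+1→O../XXX/..O; (2,0)=+1→O../.XX/X.O; (2,1)=+1→O../.XX/.XO
ply 3, O at OX./.XX/..O | (0,2)=-1→OXO/.XX/..O*; (1,0)=-1→OX./OXX/..O; (2,0)=-1→OX./.XX/O.O; (2,1)=-1→OX./.XX/.OO
ply 4, X at OXO/.XX/..O | (1,0)=+1→OXO/XXX/..O*; (2,0)=+1→OXO/.XX/X.O; (2,1)=+1→OXO/.XX/.XO
ply 5, O at OXO/XXX/..O | (2,0)=-1→OXO/XXX/O.O*; (2,1)=-1→OXO/XXX/.OO
ply 6, X at OXO/XXX/O.O | (2,1)=+1→OXO/XXX/OXO*
ply 7: OXO/XXX/OXO is terminal -1 (O); from .../.XX/..O depth 6

value(.../.XX/..O, O) = -1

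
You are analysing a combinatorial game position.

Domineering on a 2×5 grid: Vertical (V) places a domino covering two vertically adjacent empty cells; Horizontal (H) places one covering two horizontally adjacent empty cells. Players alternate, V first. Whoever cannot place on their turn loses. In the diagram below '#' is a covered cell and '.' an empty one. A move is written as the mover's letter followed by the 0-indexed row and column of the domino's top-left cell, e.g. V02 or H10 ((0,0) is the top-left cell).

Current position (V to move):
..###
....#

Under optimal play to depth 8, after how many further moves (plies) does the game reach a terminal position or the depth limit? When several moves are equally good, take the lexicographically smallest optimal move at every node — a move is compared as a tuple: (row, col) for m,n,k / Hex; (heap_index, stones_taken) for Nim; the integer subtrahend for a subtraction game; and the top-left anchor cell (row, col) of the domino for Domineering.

PV length from [..###/....#]: 3 plies

ply 1, V at ..###/....# | V00=-1→#.###/#...#; V01=+1→.####/.#..#*
ply 2, H at .####/.#..# | H12=-1→.####/.####*
ply 3, V at .####/.#### | V00=+1→#####/#####*
ply 4: #####/##### is terminal -1 (H); from ..###/....# depth 8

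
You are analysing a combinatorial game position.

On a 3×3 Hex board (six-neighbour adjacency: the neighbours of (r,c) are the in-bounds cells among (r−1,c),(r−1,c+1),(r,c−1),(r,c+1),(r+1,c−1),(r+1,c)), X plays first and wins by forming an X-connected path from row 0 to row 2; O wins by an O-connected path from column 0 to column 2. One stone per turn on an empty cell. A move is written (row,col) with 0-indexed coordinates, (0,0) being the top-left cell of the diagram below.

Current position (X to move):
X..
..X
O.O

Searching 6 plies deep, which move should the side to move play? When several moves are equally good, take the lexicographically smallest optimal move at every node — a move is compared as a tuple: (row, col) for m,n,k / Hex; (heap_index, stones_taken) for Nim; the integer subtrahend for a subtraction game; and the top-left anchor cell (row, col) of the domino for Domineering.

ply 1, X at X../..X/O.O | (0,1)=-1→XX./..X/O.O; (0,2)=-1→X.X/..X/O.O; (1,0)=-1→X../X.X/O.O; (1,1)=-1→X../.XX/O.O; (2,1)=+1→X../..X/OXO*
ply 2, O at X../..X/OXO | (0,1)=-1→XO./..X/OXO*; (0,2)=-1→X.O/..X/OXO; (1,0)=-1→X../O.X/OXO; (1,1)=-1→X../.OX/OXO
ply 3, X at XO./..X/OXO | (0,2)=+1→XOX/..X/OXO*; (1,0)=+1→XO./X.X/OXO; (1,1)=+1→XO./.XX/OXO
ply 4: XOX/..X/OXO is terminal -1 (O); from X../..X/O.O depth 6

X's best at [X../..X/O.O]: (2,1)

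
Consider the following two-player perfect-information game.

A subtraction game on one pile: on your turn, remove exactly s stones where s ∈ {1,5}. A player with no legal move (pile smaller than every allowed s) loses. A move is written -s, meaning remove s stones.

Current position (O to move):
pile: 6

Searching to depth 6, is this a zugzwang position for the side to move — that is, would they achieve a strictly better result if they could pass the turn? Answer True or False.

[6] O move#1: -1:-1/5*, -5:-1/1
[5] X move#2: -1:+1/4*, -5:+1/0
[4] O move#3: -1:-1/3*
[3] X move#4: -1:+1/2*
[2] O move#5: -1:-1/1*
[1] X move#6: -1:+1/0*
[0] end (terminal -1, O#7); searched 6 to 6
pass branch (X moves first from the same position):
  | [6] X move#1: -1:-1/5*, -5:-1/1
  | [5] O move#2: -1:+1/4*, -5:+1/0
  | [4] X move#3: -1:-1/3*
  | [3] O move#4: -1:+1/2*
  | [2] X move#5: -1:-1/1*
  | [1] O move#6: -1:+1/0*
  | [0] end (terminal -1, X#7); searched 6 to 6
O moving scores -1; O passing scores +1

zugzwang(6, O) = True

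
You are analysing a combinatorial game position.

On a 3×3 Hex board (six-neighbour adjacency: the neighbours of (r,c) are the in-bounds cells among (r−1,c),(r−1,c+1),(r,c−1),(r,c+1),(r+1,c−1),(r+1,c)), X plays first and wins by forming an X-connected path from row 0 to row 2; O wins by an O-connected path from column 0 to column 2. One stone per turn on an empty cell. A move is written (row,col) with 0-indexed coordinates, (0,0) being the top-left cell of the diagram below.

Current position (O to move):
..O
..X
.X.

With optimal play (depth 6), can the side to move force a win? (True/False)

O winning at [..O/..X/.X.]: True

[..O/..X/.X.] O move#1: (0,0):+1/O.O/..X/.X.*, (0,1):+1/.OO/..X/.X., (1,0):+1/..O/O.X/.X., (1,1):+1/..O/.OX/.X., (2,0):+1/..O/..X/OX., (2,2):-1/..O/..X/.XO
[O.O/..X/.X.] X move#2: (0,1):-1/OXO/..X/.X.*, (1,0):-1/O.O/X.X/.X., (1,1):-1/O.O/.XX/.X., (2,0):-1/O.O/..X/XX., (2,2):-1/O.O/..X/.XX
[OXO/..X/.X.] O move#3: (1,0):-1/OXO/O.X/.X., (1,1):+1/OXO/.OX/.X.*, (2,0):-1/OXO/..X/OX., (2,2):-1/OXO/..X/.XO
[OXO/.OX/.X.] X move#4: (1,0):-1/OXO/XOX/.X.*, (2,0):-1/OXO/.OX/XX., (2,2):-1/OXO/.OX/.XX
[OXO/XOX/.X.] O move#5: (2,0):+1/OXO/XOX/OX.*, (2,2):-1/OXO/XOX/.XO
[OXO/XOX/OX.] end (terminal -1, X#6); searched ..O/..X/.X. to 6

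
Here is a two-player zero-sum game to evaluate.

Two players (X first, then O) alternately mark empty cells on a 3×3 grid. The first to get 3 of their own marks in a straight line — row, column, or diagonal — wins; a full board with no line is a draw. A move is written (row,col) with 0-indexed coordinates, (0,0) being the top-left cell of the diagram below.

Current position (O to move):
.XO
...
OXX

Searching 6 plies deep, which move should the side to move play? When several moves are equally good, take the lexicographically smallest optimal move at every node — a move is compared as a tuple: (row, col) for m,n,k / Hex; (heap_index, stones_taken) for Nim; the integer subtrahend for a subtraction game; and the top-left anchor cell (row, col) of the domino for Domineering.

ply 1, O at .XO/.../OXX | (0,0)=-1→OXO/.../OXX; (1,0)=-1→.XO/O../OXX; (1,1)=+1→.XO/.O./OXX*; (1,2)=-1→.XO/..O/OXX
ply 2: .XO/.O./OXX is terminal -1 (X); from .XO/.../OXX depth 6

O's best at [.XO/.../OXX]: (1,1)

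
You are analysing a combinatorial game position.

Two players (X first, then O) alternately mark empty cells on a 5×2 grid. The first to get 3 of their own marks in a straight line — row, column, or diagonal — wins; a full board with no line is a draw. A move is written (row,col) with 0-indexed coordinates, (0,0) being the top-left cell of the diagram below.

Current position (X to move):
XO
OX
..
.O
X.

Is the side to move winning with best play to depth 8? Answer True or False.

X winning at [XO/OX/../.O/X.]: False

p1 X@[XO/OX/../.O/X.]: (2,0)[XO/OX/X./.O/X.]+0* (2,1)[XO/OX/.X/.O/X.]+0 (3,0)[XO/OX/../XO/X.]+0 (4,1)[XO/OX/../.O/XX]+0
p2 O@[XO/OX/X./.O/X.]: (2,1)[XO/OX/XO/.O/X.]-1 (3,0)[XO/OX/X./OO/X.]+0* (4,1)[XO/OX/X./.O/XO]-1
p3 X@[XO/OX/X./OO/X.]: (2,1)[XO/OX/XX/OO/X.]+0* (4,1)[XO/OX/X./OO/XX]+0
p4 O@[XO/OX/XX/OO/X.]: (4,1)[XO/OX/XX/OO/XO]+0*
p5 X@[XO/OX/XX/OO/XO] terminal +0; root [XO/OX/../.O/X.] d8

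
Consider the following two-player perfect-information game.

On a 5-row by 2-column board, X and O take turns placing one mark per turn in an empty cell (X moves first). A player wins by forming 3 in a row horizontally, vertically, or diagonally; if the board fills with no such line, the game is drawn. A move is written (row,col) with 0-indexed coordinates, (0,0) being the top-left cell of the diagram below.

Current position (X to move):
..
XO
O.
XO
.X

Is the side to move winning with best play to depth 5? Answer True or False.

ply 1, X at ../XO/O./XO/.X | (0,0)=-1→X./XO/O./XO/.X; (0,1)=-1→.X/XO/O./XO/.X; (2,1)=+0→../XO/OX/XO/.X*; (4,0)=-1→../XO/O./XO/XX
ply 2, O at ../XO/OX/XO/.X | (0,0)=+0→O./XO/OX/XO/.X*; (0,1)=+0→.O/XO/OX/XO/.X; (4,0)=+0→../XO/OX/XO/OX
ply 3, X at O./XO/OX/XO/.X | (0,1)=+0→OX/XO/OX/XO/.X*; (4,0)=+0→O./XO/OX/XO/XX
ply 4, O at OX/XO/OX/XO/.X | (4,0)=+0→OX/XO/OX/XO/OX*
ply 5: OX/XO/OX/XO/OX is terminal +0 (X); from ../XO/O./XO/.X depth 5

X winning at [../XO/O./XO/.X]: False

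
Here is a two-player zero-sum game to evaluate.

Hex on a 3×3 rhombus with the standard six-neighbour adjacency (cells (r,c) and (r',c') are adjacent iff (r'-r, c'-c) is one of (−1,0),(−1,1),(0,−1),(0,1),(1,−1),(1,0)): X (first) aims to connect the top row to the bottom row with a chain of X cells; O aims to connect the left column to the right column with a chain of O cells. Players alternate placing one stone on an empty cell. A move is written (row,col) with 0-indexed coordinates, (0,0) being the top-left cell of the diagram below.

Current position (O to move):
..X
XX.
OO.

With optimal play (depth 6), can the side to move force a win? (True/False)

p1 O@[..X/XX./OO.]: (0,0)[O.X/XX./OO.]+1* (0,1)[.OX/XX./OO.]+1 (1,2)[..X/XXO/OO.]+1 (2,2)[..X/XX./OOO]+1
p2 X@[O.X/XX./OO.]: (0,1)[OXX/XX./OO.]-1* (1,2)[O.X/XXX/OO.]-1 (2,2)[O.X/XX./OOX]-1
p3 O@[OXX/XX./OO.]: (1,2)[OXX/XXO/OO.]+1* (2,2)[OXX/XX./OOO]+1
p4 X@[OXX/XXO/OO.] terminal -1; root [..X/XX./OO.] d6

O winning at [..X/XX./OO.]: True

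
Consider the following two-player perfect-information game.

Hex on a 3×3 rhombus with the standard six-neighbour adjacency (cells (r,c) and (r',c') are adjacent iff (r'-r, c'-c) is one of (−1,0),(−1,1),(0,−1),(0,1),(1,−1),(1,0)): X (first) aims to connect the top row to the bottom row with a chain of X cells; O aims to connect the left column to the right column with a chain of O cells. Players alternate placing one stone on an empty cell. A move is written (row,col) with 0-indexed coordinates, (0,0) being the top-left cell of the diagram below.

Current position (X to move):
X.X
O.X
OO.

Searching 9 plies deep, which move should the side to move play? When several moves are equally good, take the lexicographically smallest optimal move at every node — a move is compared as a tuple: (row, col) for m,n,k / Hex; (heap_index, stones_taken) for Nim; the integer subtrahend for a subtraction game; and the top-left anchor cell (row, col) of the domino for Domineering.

X's best at [X.X/O.X/OO.]: (2,2)

p1 X@[X.X/O.X/OO.]: (0,1)[XXX/O.X/OO.]-1 (1,1)[X.X/OXX/OO.]-1 (2,2)[X.X/O.X/OOX]+1*
p2 O@[X.X/O.X/OOX] terminal -1; root [X.X/O.X/OO.] d9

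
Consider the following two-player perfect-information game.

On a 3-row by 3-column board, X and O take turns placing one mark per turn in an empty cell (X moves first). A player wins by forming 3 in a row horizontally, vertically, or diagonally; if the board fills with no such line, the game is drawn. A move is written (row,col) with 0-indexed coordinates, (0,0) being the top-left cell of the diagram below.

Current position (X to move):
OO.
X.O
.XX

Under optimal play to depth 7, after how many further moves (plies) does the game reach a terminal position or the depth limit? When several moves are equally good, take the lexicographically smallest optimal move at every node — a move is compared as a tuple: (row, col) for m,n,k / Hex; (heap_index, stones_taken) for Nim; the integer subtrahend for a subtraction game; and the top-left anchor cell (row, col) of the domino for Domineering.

ply 1, X at OO./X.O/.XX | (0,2)=+0→OOX/X.O/.XX; (1,1)=-1→OO./XXO/.XX; (2,0)=+1→OO./X.O/XXX*
ply 2: OO./X.O/XXX is terminal -1 (O); from OO./X.O/.XX depth 7

PV length from [OO./X.O/.XX]: 1 ply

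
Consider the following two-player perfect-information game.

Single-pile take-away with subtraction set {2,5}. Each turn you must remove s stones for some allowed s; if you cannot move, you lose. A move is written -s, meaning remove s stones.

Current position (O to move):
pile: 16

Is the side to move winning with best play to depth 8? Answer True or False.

p1 O@[16]: -2[14]+1* -5[11]+1
p2 X@[14]: -2[12]-1* -5[9]-1
p3 O@[12]: -2[10]-1 -5[7]+1*
p4 X@[7]: -2[5]-1* -5[2]-1
p5 O@[5]: -2[3]-1 -5[0]+1*
p6 X@[0] terminal -1; root [16] d8

O winning at [16]: True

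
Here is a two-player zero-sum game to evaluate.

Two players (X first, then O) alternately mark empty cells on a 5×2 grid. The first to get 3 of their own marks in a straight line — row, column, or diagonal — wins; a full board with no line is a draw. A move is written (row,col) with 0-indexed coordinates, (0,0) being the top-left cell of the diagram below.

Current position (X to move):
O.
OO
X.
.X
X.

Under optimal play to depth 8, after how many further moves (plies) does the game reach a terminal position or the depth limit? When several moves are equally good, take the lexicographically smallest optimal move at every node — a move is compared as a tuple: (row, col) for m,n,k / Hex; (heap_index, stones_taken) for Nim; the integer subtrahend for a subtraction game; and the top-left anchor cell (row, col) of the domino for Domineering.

PV length from [O./OO/X./.X/X.]: 3 plies

ply 1, X at O./OO/X./.X/X. | (0,1)=+0→OX/OO/X./.X/X.; (2,1)=+1→O./OO/XX/.X/X.*; (3,0)=+1→O./OO/X./XX/X.; (4,1)=+1→O./OO/X./.X/XX
ply 2, O at O./OO/XX/.X/X. | (0,1)=-1→OO/OO/XX/.X/X.*; (3,0)=-1→O./OO/XX/OX/X.; (4,1)=-1→O./OO/XX/.X/XO
ply 3, X at OO/OO/XX/.X/X. | (3,0)=+1→OO/OO/XX/XX/X.*; (4,1)=+1→OO/OO/XX/.X/XX
ply 4: OO/OO/XX/XX/X. is terminal -1 (O); from O./OO/X./.X/X. depth 8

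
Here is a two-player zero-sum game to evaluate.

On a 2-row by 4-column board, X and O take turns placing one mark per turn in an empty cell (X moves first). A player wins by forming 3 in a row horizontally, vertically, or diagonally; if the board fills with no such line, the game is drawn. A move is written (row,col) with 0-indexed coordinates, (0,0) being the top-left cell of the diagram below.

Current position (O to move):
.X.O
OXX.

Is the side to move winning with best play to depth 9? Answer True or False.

O winning at [.X.O/OXX.]: False

p1 O@[.X.O/OXX.]: (0,0)[OX.O/OXX.]-1 (0,2)[.XOO/OXX.]-1 (1,3)[.X.O/OXXO]+0*
p2 X@[.X.O/OXXO]: (0,0)[XX.O/OXXO]+0* (0,2)[.XXO/OXXO]+0
p3 O@[XX.O/OXXO]: (0,2)[XXOO/OXXO]+0*
p4 X@[XXOO/OXXO] terminal +0; root [.X.O/OXX.] d9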